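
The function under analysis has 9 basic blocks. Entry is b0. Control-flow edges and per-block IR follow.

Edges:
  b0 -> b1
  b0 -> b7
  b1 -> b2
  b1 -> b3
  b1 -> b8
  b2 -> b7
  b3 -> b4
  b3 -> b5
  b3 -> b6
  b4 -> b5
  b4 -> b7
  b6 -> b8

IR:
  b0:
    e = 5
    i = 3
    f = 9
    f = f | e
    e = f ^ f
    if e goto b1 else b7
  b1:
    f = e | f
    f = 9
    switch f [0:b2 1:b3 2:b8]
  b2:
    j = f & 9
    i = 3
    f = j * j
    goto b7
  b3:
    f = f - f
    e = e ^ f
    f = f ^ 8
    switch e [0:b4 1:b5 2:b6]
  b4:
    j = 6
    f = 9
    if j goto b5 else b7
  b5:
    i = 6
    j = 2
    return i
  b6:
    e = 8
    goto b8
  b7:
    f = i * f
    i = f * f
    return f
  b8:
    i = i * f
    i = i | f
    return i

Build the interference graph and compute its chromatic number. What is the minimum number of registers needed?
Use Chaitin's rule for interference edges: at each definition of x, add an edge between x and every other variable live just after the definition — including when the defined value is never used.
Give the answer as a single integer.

Block summaries:
  b0: def={e,f,i} ue=∅
  b1: def={f} ue={e,f}
  b2: def={f,i,j} ue={f}
  b3: def={e,f} ue={e,f}
  b4: def={f,j} ue=∅
  b5: def={i,j} ue=∅
  b6: def={e} ue=∅
  b7: def={f,i} ue={f,i}
  b8: def={i} ue={f,i}

Live sets:
  b0 li=∅ lo={e,f,i}
  b1 li={e,f,i} lo={e,f,i}
  b2 li={f} lo={f,i}
  b3 li={e,f,i} lo={f,i}
  b4 li={i} lo={f,i}
  b5 li=∅ lo=∅
  b6 li={f,i} lo={f,i}
  b7 li={f,i} lo=∅
  b8 li={f,i} lo=∅

Interfere edges:
  e — {f,i}
  f — {e,i,j}
  i — {e,f,j}
  j — {f,i}

Registers:
  clique {e,f,i} ⇒ need ≥ 3
  assign e→r2 f→r0 i→r1 j→r2 — no edge inside a register ⇒ χ ≤ 3
  χ = 3

Answer: 3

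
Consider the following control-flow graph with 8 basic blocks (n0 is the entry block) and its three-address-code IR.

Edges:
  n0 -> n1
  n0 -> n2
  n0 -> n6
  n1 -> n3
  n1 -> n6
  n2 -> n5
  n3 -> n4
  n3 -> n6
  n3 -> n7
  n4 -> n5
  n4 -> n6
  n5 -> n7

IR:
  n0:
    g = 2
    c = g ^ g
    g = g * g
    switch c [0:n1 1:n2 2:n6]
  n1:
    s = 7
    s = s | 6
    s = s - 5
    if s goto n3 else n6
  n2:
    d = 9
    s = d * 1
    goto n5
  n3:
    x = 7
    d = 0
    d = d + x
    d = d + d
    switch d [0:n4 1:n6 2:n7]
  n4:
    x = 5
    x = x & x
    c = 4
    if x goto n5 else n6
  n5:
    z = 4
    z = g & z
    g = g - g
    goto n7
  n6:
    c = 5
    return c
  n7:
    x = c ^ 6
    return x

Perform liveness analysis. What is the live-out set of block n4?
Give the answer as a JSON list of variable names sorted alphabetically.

Answer: ["c", "g"]

Derivation:
Block summaries:
  n0: def={c,g} ue=∅
  n1: def={s} ue=∅
  n2: def={d,s} ue=∅
  n3: def={d,x} ue=∅
  n4: def={c,x} ue=∅
  n5: def={g,z} ue={g}
  n6: def={c} ue=∅
  n7: def={x} ue={c}

Live sets:
  n0: in=∅ out={c,g}
  n1: in={c,g} out={c,g}
  n2: in={c,g} out={c,g}
  n3: in={c,g} out={c,g}
  n4: in={g} out={c,g}
  n5: in={c,g} out={c}
  n6: in=∅ out=∅
  n7: in={c} out=∅

live-out(n4) = ["c", "g"]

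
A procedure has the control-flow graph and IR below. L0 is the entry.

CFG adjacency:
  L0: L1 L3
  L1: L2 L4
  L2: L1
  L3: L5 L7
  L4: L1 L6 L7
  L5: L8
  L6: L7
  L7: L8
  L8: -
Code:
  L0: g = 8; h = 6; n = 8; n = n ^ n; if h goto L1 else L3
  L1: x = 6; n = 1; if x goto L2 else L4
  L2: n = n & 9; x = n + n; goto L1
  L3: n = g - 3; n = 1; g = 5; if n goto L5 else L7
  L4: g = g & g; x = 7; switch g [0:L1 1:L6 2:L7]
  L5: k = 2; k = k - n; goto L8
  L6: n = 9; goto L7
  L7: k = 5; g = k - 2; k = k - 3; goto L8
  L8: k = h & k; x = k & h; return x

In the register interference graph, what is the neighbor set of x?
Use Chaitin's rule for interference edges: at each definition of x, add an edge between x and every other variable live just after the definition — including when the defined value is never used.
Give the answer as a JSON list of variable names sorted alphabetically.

Answer: ["g", "h", "n"]

Analysis:
Block summaries:
  L0: {g,h,n} / ∅
  L1: {n,x} / ∅
  L2: {n,x} / {n}
  L3: {g,n} / {g}
  L4: {g,x} / {g}
  L5: {k} / {n}
  L6: {n} / ∅
  L7: {g,k} / ∅
  L8: {k,x} / {h,k}

Live sets:
  L0 li=∅ lo={g,h}
  L1 li={g,h} lo={g,h,n}
  L2 li={g,h,n} lo={g,h}
  L3 li={g,h} lo={h,n}
  L4 li={g,h} lo={g,h}
  L5 li={h,n} lo={h,k}
  L6 li={h} lo={h}
  L7 li={h} lo={h,k}
  L8 li={h,k} lo=∅

Interference:
  g — {h,k,n,x}
  h — {g,k,n,x}
  k — {g,h,n}
  n — {g,h,k,x}
  x — {g,h,n}

N(x) = ["g", "h", "n"]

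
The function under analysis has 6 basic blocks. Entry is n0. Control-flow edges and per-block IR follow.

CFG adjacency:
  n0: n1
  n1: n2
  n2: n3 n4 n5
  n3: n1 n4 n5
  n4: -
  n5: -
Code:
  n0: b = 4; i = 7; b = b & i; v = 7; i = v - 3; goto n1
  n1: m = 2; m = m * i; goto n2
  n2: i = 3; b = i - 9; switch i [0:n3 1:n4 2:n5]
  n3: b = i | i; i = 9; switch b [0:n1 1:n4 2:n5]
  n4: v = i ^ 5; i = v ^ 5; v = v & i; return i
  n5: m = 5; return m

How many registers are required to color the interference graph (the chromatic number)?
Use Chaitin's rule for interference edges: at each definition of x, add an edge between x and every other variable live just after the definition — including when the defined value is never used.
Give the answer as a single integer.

def/use:
  n0: def={b,i,v} ue=∅
  n1: def={m} ue={i}
  n2: def={b,i} ue=∅
  n3: def={b,i} ue={i}
  n4: def={i,v} ue={i}
  n5: def={m} ue=∅

Live sets:
  n0 li=∅ lo={i}
  n1 li={i} lo=∅
  n2 li=∅ lo={i}
  n3 li={i} lo={i}
  n4 li={i} lo=∅
  n5 li=∅ lo=∅

Interference:
  b: {i}
  i: {b,m,v}
  m: {i}
  v: {i}

Chromatic number:
  clique {b,i} ⇒ need ≥ 2
  assign b→c1 i→c0 m→c1 v→c1 — no edge inside a register ⇒ χ ≤ 2
  χ = 2

Answer: 2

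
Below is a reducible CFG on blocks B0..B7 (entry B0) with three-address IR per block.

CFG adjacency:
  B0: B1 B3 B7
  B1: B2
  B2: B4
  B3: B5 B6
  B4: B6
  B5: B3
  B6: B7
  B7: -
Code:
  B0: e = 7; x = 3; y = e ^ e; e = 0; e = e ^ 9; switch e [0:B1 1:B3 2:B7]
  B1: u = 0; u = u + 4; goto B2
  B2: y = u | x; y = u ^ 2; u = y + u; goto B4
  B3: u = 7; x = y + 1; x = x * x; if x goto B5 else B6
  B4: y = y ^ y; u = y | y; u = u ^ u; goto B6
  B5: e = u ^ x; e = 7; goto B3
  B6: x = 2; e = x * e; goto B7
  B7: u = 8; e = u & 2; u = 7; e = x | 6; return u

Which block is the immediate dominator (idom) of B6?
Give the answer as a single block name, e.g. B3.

idom tree: B1←B0 B2←B1 B3←B0 B4←B2 B5←B3 B6←B0 B7←B0
Dom at joins:
  B3: preds {B0,B5}: {B0} ∩ {B0,B3,B5} = {B0}; idom=B0
  B6: preds {B3,B4}: {B0,B3} ∩ {B0,B1,B2,B4} = {B0}; idom=B0
  B7: preds {B0,B6}: {B0} ∩ {B0,B6} = {B0}; idom=B0

idom(B6) = B0

Answer: B0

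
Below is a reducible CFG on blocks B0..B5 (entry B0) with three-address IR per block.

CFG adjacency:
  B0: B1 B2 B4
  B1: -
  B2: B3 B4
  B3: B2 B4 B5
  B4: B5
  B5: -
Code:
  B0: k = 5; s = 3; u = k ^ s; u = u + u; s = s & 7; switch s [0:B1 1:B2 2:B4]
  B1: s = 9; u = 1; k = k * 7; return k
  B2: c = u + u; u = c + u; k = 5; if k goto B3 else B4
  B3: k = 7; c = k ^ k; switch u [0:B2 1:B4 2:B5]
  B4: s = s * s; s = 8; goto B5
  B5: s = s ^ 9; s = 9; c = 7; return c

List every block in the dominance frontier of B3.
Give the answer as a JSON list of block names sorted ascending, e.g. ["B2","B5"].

Answer: ["B2", "B4", "B5"]

Derivation:
idom tree: B1←B0 B2←B0 B3←B2 B4←B0 B5←B0
Dom∩ at merges:
  B2: preds {B0,B3}: {B0} ∩ {B0,B2,B3} = {B0}; idom=B0
  B4: preds {B0,B2,B3}: {B0} ∩ {B0,B2} ∩ {B0,B2,B3} = {B0}; idom=B0
  B5: preds {B3,B4}: {B0,B2,B3} ∩ {B0,B4} = {B0}; idom=B0

Frontier:
  B2←B0: walk · to B0
  B2←B3: walk B3→B2 to B0
  B4←B0: walk · to B0
  B4←B2: walk B2 to B0
  B4←B3: walk B3→B2 to B0
  B5←B3: walk B3→B2 to B0
  B5←B4: walk B4 to B0
  B0 → ∅
  B1 → ∅
  B2 → {B2,B4,B5}
  B3 → {B2,B4,B5}
  B4 → {B5}
  B5 → ∅

DF(B3) = ["B2", "B4", "B5"]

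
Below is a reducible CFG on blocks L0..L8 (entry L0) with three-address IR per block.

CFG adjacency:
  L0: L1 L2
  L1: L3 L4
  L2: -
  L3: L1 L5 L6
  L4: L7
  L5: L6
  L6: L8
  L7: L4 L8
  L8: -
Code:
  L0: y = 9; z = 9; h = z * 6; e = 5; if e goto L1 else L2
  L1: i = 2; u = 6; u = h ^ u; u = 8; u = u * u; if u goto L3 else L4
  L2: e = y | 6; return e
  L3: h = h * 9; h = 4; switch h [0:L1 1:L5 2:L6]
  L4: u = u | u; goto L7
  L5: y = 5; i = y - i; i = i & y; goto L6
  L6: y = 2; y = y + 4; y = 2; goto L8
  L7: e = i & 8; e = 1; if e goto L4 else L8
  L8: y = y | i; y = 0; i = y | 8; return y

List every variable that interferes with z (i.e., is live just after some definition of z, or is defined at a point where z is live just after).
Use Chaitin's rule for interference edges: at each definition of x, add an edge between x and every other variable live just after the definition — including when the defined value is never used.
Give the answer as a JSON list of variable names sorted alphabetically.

Per-block:
  L0: def={e,h,y,z} ue=∅
  L1: def={i,u} ue={h}
  L2: def={e} ue={y}
  L3: def={h} ue={h}
  L4: def={u} ue={u}
  L5: def={i,y} ue={i}
  L6: def={y} ue=∅
  L7: def={e} ue={i}
  L8: def={i,y} ue={i,y}

Liveness:
  live L0: ∅→{h,y}
  live L1: {h,y}→{h,i,u,y}
  live L2: {y}→∅
  live L3: {h,i,y}→{h,i,y}
  live L4: {i,u,y}→{i,u,y}
  live L5: {i}→{i}
  live L6: {i}→{i,y}
  live L7: {i,u,y}→{i,u,y}
  live L8: {i,y}→∅

Conflict graph:
  e↔{h,i,u,y}
  h↔{e,i,u,y}
  i↔{e,h,u,y}
  u↔{e,h,i,y}
  y↔{e,h,i,u,z}
  z↔{y}

N(z) = ["y"]

Answer: ["y"]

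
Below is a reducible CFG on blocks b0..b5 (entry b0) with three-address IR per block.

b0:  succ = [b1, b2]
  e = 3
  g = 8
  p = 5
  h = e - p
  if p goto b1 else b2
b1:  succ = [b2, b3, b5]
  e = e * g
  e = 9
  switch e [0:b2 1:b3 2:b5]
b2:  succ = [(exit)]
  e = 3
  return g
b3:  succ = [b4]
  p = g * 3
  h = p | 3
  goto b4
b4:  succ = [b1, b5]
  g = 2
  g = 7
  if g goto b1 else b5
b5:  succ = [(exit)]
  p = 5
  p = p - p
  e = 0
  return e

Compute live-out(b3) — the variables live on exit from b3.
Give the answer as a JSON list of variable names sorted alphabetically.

Answer: ["e"]

Working:
Per-block:
  b0: {e,g,h,p} / ∅
  b1: {e} / {e,g}
  b2: {e} / {g}
  b3: {h,p} / {g}
  b4: {g} / ∅
  b5: {e,p} / ∅

Live sets:
  b0: in=∅ out={e,g}
  b1: in={e,g} out={e,g}
  b2: in={g} out=∅
  b3: in={e,g} out={e}
  b4: in={e} out={e,g}
  b5: in=∅ out=∅

live-out(b3) = ["e"]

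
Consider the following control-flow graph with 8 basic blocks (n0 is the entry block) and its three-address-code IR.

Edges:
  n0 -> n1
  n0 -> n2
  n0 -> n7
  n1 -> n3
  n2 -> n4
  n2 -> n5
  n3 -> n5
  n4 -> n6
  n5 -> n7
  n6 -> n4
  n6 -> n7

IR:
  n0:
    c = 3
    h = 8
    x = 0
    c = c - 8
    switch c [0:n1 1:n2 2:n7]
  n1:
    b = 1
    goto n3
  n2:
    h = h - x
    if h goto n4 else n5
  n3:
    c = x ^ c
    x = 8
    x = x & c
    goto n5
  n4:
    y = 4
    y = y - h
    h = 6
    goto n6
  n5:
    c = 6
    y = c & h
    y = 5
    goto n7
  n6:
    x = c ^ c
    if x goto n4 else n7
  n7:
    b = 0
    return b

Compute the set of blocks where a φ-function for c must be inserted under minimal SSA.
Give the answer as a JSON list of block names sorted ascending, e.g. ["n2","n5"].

Answer: ["n5", "n7"]

Derivation:
idom tree: n1←n0 n2←n0 n3←n1 n4←n2 n5←n0 n6←n4 n7←n0
Dom at joins:
  n4: preds {n2,n6}: {n0,n2} ∩ {n0,n2,n4,n6} = {n0,n2}; idom=n2
  n5: preds {n2,n3}: {n0,n2} ∩ {n0,n1,n3} = {n0}; idom=n0
  n7: preds {n0,n5,n6}: {n0} ∩ {n0,n5} ∩ {n0,n2,n4,n6} = {n0}; idom=n0

Frontier:
  join n4 pred n2: · stop@n2
  join n4 pred n6: n6→n4 stop@n2
  join n5 pred n2: n2 stop@n0
  join n5 pred n3: n3→n1 stop@n0
  join n7 pred n0: · stop@n0
  join n7 pred n5: n5 stop@n0
  join n7 pred n6: n6→n4→n2 stop@n0
  DF(n0)=∅
  DF(n1)={n5}
  DF(n2)={n5,n7}
  DF(n3)={n5}
  DF(n4)={n4,n7}
  DF(n5)={n7}
  DF(n6)={n4,n7}
  DF(n7)=∅

φ for c: defs {n0,n3,n5}
  DF⁺ = {n5,n7}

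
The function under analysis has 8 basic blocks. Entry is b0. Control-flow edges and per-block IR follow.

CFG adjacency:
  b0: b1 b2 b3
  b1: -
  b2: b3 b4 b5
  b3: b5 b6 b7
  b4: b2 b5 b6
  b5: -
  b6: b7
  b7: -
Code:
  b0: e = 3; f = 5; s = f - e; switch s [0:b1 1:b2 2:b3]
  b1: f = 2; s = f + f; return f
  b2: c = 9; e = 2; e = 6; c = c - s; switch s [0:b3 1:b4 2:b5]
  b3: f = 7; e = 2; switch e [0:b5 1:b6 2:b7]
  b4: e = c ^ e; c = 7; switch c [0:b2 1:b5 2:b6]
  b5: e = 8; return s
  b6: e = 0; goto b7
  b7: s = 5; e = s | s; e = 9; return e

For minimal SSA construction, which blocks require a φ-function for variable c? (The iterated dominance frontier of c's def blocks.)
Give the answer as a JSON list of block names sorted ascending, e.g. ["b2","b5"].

Answer: ["b2", "b3", "b5", "b6", "b7"]

Derivation:
idom tree: b1←b0 b2←b0 b3←b0 b4←b2 b5←b0 b6←b0 b7←b0
Dom at joins:
  b2: preds {b0,b4}: {b0} ∩ {b0,b2,b4} = {b0}; idom=b0
  b3: preds {b0,b2}: {b0} ∩ {b0,b2} = {b0}; idom=b0
  b5: preds {b2,b3,b4}: {b0,b2} ∩ {b0,b3} ∩ {b0,b2,b4} = {b0}; idom=b0
  b6: preds {b3,b4}: {b0,b3} ∩ {b0,b2,b4} = {b0}; idom=b0
  b7: preds {b3,b6}: {b0,b3} ∩ {b0,b6} = {b0}; idom=b0

DF derivation:
  b2←b0: walk · to b0
  b2←b4: walk b4→b2 to b0
  b3←b0: walk · to b0
  b3←b2: walk b2 to b0
  b5←b2: walk b2 to b0
  b5←b3: walk b3 to b0
  b5←b4: walk b4→b2 to b0
  b6←b3: walk b3 to b0
  b6←b4: walk b4→b2 to b0
  b7←b3: walk b3 to b0
  b7←b6: walk b6 to b0
  DF(b0)=∅
  DF(b1)=∅
  DF(b2)={b2,b3,b5,b6}
  DF(b3)={b5,b6,b7}
  DF(b4)={b2,b5,b6}
  DF(b5)=∅
  DF(b6)={b7}
  DF(b7)=∅

φ for c: defs {b2,b4}
  DF⁺ = {b2,b3,b5,b6,b7}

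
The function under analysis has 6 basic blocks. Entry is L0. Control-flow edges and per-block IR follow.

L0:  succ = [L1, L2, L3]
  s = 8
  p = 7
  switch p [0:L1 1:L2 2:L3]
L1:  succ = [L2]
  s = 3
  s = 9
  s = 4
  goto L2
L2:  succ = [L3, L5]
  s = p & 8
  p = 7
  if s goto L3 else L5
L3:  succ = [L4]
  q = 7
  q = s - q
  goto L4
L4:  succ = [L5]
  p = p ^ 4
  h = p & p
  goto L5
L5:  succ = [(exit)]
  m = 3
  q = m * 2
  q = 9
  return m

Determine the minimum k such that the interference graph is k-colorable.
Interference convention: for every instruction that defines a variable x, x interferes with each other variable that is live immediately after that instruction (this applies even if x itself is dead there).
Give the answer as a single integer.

def/use:
  L0: {p,s} / ∅
  L1: {s} / ∅
  L2: {p,s} / {p}
  L3: {q} / {s}
  L4: {h,p} / {p}
  L5: {m,q} / ∅

Live sets:
  live L0: ∅→{p,s}
  live L1: {p}→{p}
  live L2: {p}→{p,s}
  live L3: {p,s}→{p}
  live L4: {p}→∅
  live L5: ∅→∅

Interference:
  h: ∅
  m: {q}
  p: {q,s}
  q: {m,p,s}
  s: {p,q}

Chromatic number:
  clique {p,q,s} ⇒ need ≥ 3
  3-colouring: R0={h,q}  R1={m,p}  R2={s}
  χ = 3

Answer: 3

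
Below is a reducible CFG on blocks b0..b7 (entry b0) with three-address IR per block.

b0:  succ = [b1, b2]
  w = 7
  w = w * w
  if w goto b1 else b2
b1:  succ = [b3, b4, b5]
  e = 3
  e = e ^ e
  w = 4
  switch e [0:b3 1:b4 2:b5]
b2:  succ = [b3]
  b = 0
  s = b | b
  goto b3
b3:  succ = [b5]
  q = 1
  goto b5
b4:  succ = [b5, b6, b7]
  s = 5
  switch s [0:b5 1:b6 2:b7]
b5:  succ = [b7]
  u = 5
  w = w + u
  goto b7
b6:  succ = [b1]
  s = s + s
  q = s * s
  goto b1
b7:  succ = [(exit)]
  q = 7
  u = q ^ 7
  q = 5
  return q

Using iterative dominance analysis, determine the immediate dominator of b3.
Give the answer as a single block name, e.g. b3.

Answer: b0

Working:
idom tree: b1←b0 b2←b0 b3←b0 b4←b1 b5←b0 b6←b4 b7←b0
Join-block Dom:
  b1: preds {b0,b6}: {b0} ∩ {b0,b1,b4,b6} = {b0}; idom=b0
  b3: preds {b1,b2}: {b0,b1} ∩ {b0,b2} = {b0}; idom=b0
  b5: preds {b1,b3,b4}: {b0,b1} ∩ {b0,b3} ∩ {b0,b1,b4} = {b0}; idom=b0
  b7: preds {b4,b5}: {b0,b1,b4} ∩ {b0,b5} = {b0}; idom=b0

idom(b3) = b0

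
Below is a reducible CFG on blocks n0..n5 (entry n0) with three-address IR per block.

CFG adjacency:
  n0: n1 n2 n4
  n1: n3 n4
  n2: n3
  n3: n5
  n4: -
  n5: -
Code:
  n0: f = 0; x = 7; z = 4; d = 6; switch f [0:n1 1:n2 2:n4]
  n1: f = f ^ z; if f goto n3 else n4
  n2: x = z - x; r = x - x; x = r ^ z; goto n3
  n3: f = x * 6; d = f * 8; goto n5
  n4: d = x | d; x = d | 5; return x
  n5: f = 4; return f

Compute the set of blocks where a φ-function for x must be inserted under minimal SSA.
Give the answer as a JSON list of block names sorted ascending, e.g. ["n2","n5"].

idom tree: n1←n0 n2←n0 n3←n0 n4←n0 n5←n3
Dom∩ at merges:
  n3: preds {n1,n2}: {n0,n1} ∩ {n0,n2} = {n0}; idom=n0
  n4: preds {n0,n1}: {n0} ∩ {n0,n1} = {n0}; idom=n0

DF derivation:
  n3←n1: walk n1 to n0
  n3←n2: walk n2 to n0
  n4←n0: walk · to n0
  n4←n1: walk n1 to n0
  DF(n0)=∅
  DF(n1)={n3,n4}
  DF(n2)={n3}
  DF(n3)=∅
  DF(n4)=∅
  DF(n5)=∅

φ for x: defs {n0,n2,n4}
  DF⁺ = {n3}

Answer: ["n3"]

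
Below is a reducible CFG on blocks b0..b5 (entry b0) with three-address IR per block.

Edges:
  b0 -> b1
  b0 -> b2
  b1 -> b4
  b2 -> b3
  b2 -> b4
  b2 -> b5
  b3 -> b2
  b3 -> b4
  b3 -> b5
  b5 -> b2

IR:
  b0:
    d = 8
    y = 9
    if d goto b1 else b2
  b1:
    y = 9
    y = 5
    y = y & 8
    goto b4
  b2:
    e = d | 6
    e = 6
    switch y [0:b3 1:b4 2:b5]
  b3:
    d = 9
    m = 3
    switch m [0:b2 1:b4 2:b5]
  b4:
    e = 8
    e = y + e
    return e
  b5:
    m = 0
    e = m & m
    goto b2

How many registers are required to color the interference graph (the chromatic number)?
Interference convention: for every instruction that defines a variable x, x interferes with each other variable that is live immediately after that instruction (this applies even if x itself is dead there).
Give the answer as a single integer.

def/use:
  b0: def={d,y} ue=∅
  b1: def={y} ue=∅
  b2: def={e} ue={d,y}
  b3: def={d,m} ue=∅
  b4: def={e} ue={y}
  b5: def={e,m} ue=∅

Liveness:
  live b0: ∅→{d,y}
  live b1: ∅→{y}
  live b2: {d,y}→{d,y}
  live b3: {y}→{d,y}
  live b4: {y}→∅
  live b5: {d,y}→{d,y}

Interference:
  d: {e,m,y}
  e: {d,y}
  m: {d,y}
  y: {d,e,m}

Registers:
  lower bound: {d,e,y} mutually conflict ⇒ χ ≥ 3
  3-colouring: c0={d}  c1={y}  c2={e,m}
  χ = 3

Answer: 3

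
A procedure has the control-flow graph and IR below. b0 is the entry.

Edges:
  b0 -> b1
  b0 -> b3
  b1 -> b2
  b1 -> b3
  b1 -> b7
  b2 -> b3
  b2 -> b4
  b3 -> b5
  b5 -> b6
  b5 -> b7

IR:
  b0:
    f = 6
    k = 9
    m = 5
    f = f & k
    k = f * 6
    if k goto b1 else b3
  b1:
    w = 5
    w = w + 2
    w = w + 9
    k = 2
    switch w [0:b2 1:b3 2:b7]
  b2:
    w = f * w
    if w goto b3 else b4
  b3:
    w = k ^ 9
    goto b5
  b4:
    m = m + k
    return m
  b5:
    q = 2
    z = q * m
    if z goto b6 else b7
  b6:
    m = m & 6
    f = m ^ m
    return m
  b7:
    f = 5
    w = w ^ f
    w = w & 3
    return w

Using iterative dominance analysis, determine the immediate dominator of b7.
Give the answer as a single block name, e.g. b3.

idom tree: b1←b0 b2←b1 b3←b0 b4←b2 b5←b3 b6←b5 b7←b0
Join-block Dom:
  b3: preds {b0,b1,b2}: {b0} ∩ {b0,b1} ∩ {b0,b1,b2} = {b0}; idom=b0
  b7: preds {b1,b5}: {b0,b1} ∩ {b0,b3,b5} = {b0}; idom=b0

idom(b7) = b0

Answer: b0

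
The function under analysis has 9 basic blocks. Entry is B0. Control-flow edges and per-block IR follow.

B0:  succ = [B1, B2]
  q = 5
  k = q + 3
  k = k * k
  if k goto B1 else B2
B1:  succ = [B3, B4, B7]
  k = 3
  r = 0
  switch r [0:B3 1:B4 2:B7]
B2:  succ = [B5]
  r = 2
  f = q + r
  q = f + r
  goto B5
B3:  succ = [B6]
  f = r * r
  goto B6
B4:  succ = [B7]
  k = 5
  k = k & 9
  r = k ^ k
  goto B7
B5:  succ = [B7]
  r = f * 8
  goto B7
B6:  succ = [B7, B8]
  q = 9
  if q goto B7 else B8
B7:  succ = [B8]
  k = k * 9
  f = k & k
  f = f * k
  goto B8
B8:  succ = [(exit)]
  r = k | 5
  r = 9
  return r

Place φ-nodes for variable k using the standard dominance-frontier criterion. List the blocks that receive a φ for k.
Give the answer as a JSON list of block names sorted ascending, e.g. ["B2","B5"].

Answer: ["B7", "B8"]

Working:
idom tree: B1←B0 B2←B0 B3←B1 B4←B1 B5←B2 B6←B3 B7←B0 B8←B0
Dom at joins:
  B7: preds {B1,B4,B5,B6}: {B0,B1} ∩ {B0,B1,B4} ∩ {B0,B2,B5} ∩ {B0,B1,B3,B6} = {B0}; idom=B0
  B8: preds {B6,B7}: {B0,B1,B3,B6} ∩ {B0,B7} = {B0}; idom=B0

Frontier:
  B7←B1: walk B1 to B0
  B7←B4: walk B4→B1 to B0
  B7←B5: walk B5→B2 to B0
  B7←B6: walk B6→B3→B1 to B0
  B8←B6: walk B6→B3→B1 to B0
  B8←B7: walk B7 to B0
  DF(B0)=∅
  DF(B1)={B7,B8}
  DF(B2)={B7}
  DF(B3)={B7,B8}
  DF(B4)={B7}
  DF(B5)={B7}
  DF(B6)={B7,B8}
  DF(B7)={B8}
  DF(B8)=∅

φ for k: defs {B0,B1,B4,B7}
  DF⁺ = {B7,B8}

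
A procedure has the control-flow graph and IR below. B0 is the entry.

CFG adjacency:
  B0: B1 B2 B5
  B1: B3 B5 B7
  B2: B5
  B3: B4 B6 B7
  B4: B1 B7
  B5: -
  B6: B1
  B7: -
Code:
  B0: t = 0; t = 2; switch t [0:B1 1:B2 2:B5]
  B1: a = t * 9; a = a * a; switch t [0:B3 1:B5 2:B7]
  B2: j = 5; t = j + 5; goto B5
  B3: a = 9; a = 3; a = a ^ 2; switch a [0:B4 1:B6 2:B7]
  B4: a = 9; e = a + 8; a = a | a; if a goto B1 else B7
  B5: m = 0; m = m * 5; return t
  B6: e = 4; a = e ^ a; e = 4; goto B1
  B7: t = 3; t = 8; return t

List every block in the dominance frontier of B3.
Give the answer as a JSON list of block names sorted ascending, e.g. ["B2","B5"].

Answer: ["B1", "B7"]

Working:
idom tree: B1←B0 B2←B0 B3←B1 B4←B3 B5←B0 B6←B3 B7←B1
Dom∩ at merges:
  B1: preds {B0,B4,B6}: {B0} ∩ {B0,B1,B3,B4} ∩ {B0,B1,B3,B6} = {B0}; idom=B0
  B5: preds {B0,B1,B2}: {B0} ∩ {B0,B1} ∩ {B0,B2} = {B0}; idom=B0
  B7: preds {B1,B3,B4}: {B0,B1} ∩ {B0,B1,B3} ∩ {B0,B1,B3,B4} = {B0,B1}; idom=B1

Frontier:
  B1←B0: walk · to B0
  B1←B4: walk B4→B3→B1 to B0
  B1←B6: walk B6→B3→B1 to B0
  B5←B0: walk · to B0
  B5←B1: walk B1 to B0
  B5←B2: walk B2 to B0
  B7←B1: walk · to B1
  B7←B3: walk B3 to B1
  B7←B4: walk B4→B3 to B1
  DF(B0)=∅
  DF(B1)={B1,B5}
  DF(B2)={B5}
  DF(B3)={B1,B7}
  DF(B4)={B1,B7}
  DF(B5)=∅
  DF(B6)={B1}
  DF(B7)=∅

DF(B3) = ["B1", "B7"]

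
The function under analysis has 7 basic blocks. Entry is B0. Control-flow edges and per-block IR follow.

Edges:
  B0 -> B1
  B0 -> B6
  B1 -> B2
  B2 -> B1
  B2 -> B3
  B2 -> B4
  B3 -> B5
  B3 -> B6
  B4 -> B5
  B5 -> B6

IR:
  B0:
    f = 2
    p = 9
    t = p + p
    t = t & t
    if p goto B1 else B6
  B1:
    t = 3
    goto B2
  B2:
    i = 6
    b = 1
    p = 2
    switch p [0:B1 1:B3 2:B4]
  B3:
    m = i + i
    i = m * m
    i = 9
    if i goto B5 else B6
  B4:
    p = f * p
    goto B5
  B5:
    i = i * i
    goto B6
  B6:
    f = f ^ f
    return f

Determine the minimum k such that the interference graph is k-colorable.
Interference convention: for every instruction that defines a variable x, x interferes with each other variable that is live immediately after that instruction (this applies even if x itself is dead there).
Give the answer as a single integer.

Block summaries:
  B0 def {f,p,t} use ∅
  B1 def {t} use ∅
  B2 def {b,i,p} use ∅
  B3 def {i,m} use {i}
  B4 def {p} use {f,p}
  B5 def {i} use {i}
  B6 def {f} use {f}

Liveness:
  live B0: ∅→{f}
  live B1: {f}→{f}
  live B2: {f}→{f,i,p}
  live B3: {f,i}→{f,i}
  live B4: {f,i,p}→{f,i}
  live B5: {f,i}→{f}
  live B6: {f}→∅

Conflict graph:
  b↔{f,i}
  f↔{b,i,m,p,t}
  i↔{b,f,p}
  m↔{f}
  p↔{f,i,t}
  t↔{f,p}

Colouring:
  clique {b,f,i} ⇒ need ≥ 3
  assign b→R2 f→R0 i→R1 m→R1 p→R2 t→R1 — no edge inside a register ⇒ χ ≤ 3
  χ = 3

Answer: 3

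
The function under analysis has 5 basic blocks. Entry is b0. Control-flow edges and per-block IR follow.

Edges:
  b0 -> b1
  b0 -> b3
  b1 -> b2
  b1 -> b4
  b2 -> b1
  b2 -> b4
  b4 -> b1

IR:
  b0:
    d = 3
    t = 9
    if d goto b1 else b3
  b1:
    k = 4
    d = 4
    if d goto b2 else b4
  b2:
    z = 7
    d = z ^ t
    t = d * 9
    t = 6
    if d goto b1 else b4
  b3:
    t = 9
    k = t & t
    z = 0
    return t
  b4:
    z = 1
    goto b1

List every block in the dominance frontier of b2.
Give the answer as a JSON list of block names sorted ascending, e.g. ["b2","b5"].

idom tree: b1←b0 b2←b1 b3←b0 b4←b1
Dom at joins:
  b1: preds {b0,b2,b4}: {b0} ∩ {b0,b1,b2} ∩ {b0,b1,b4} = {b0}; idom=b0
  b4: preds {b1,b2}: {b0,b1} ∩ {b0,b1,b2} = {b0,b1}; idom=b1

Frontier:
  b1←b0: walk · to b0
  b1←b2: walk b2→b1 to b0
  b1←b4: walk b4→b1 to b0
  b4←b1: walk · to b1
  b4←b2: walk b2 to b1
  b0: DF=∅
  b1: DF={b1}
  b2: DF={b1,b4}
  b3: DF=∅
  b4: DF={b1}

DF(b2) = ["b1", "b4"]

Answer: ["b1", "b4"]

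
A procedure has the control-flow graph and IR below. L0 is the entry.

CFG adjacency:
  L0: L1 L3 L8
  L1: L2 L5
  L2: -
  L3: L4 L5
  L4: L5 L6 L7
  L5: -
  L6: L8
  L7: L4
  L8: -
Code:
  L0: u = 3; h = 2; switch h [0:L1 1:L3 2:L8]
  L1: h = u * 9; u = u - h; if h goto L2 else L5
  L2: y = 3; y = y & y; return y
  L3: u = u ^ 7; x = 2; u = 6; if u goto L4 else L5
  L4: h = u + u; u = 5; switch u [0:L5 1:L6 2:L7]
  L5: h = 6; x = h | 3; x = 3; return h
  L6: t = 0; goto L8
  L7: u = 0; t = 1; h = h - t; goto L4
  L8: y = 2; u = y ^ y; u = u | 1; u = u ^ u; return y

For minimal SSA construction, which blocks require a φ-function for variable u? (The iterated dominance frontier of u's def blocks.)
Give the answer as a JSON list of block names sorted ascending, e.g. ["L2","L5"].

idom tree: L1←L0 L2←L1 L3←L0 L4←L3 L5←L0 L6←L4 L7←L4 L8←L0
Dom at joins:
  L4: preds {L3,L7}: {L0,L3} ∩ {L0,L3,L4,L7} = {L0,L3}; idom=L3
  L5: preds {L1,L3,L4}: {L0,L1} ∩ {L0,L3} ∩ {L0,L3,L4} = {L0}; idom=L0
  L8: preds {L0,L6}: {L0} ∩ {L0,L3,L4,L6} = {L0}; idom=L0

Frontier:
  join L4 pred L3: · stop@L3
  join L4 pred L7: L7→L4 stop@L3
  join L5 pred L1: L1 stop@L0
  join L5 pred L3: L3 stop@L0
  join L5 pred L4: L4→L3 stop@L0
  join L8 pred L0: · stop@L0
  join L8 pred L6: L6→L4→L3 stop@L0
  L0 → ∅
  L1 → {L5}
  L2 → ∅
  L3 → {L5,L8}
  L4 → {L4,L5,L8}
  L5 → ∅
  L6 → {L8}
  L7 → {L4}
  L8 → ∅

φ for u: defs {L0,L1,L3,L4,L7,L8}
  DF⁺ = {L4,L5,L8}

Answer: ["L4", "L5", "L8"]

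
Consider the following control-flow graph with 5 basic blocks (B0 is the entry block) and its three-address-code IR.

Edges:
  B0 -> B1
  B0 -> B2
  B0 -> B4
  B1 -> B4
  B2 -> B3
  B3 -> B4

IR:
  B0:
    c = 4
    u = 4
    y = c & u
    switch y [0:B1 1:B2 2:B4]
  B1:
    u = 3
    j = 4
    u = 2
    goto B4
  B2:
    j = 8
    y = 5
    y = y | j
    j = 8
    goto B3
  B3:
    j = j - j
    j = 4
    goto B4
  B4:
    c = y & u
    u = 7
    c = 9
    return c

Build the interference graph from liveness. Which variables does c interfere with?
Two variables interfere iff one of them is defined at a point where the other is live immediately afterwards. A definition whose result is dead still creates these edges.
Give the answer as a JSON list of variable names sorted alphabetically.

Answer: ["u"]

Analysis:
def/use:
  B0 def {c,u,y} use ∅
  B1 def {j,u} use ∅
  B2 def {j,y} use ∅
  B3 def {j} use {j}
  B4 def {c,u} use {u,y}

Liveness:
  live B0: ∅→{u,y}
  live B1: {y}→{u,y}
  live B2: {u}→{j,u,y}
  live B3: {j,u,y}→{u,y}
  live B4: {u,y}→∅

Interfere edges:
  c↔{u}
  j↔{u,y}
  u↔{c,j,y}
  y↔{j,u}

N(c) = ["u"]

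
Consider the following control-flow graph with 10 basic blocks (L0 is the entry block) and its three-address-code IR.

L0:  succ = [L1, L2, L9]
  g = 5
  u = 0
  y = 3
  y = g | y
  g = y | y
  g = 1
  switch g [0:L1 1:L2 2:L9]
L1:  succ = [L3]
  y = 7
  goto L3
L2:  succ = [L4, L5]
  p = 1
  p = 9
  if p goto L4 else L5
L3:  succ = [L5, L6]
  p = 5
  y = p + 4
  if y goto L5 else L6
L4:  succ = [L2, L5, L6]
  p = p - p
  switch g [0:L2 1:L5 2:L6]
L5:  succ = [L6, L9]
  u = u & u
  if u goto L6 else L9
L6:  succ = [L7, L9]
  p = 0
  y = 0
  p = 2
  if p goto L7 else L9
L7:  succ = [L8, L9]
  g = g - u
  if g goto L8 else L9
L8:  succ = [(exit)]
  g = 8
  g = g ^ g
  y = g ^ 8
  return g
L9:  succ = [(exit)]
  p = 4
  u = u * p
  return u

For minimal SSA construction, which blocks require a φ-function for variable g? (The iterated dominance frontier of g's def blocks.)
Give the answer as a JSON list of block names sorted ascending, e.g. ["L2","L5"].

Answer: ["L9"]

Analysis:
idom tree: L1←L0 L2←L0 L3←L1 L4←L2 L5←L0 L6←L0 L7←L6 L8←L7 L9←L0
Dom at joins:
  L2: preds {L0,L4}: {L0} ∩ {L0,L2,L4} = {L0}; idom=L0
  L5: preds {L2,L3,L4}: {L0,L2} ∩ {L0,L1,L3} ∩ {L0,L2,L4} = {L0}; idom=L0
  L6: preds {L3,L4,L5}: {L0,L1,L3} ∩ {L0,L2,L4} ∩ {L0,L5} = {L0}; idom=L0
  L9: preds {L0,L5,L6,L7}: {L0} ∩ {L0,L5} ∩ {L0,L6} ∩ {L0,L6,L7} = {L0}; idom=L0

DF walk-up:
  L2←L0: walk · to L0
  L2←L4: walk L4→L2 to L0
  L5←L2: walk L2 to L0
  L5←L3: walk L3→L1 to L0
  L5←L4: walk L4→L2 to L0
  L6←L3: walk L3→L1 to L0
  L6←L4: walk L4→L2 to L0
  L6←L5: walk L5 to L0
  L9←L0: walk · to L0
  L9←L5: walk L5 to L0
  L9←L6: walk L6 to L0
  L9←L7: walk L7→L6 to L0
  L0: DF=∅
  L1: DF={L5,L6}
  L2: DF={L2,L5,L6}
  L3: DF={L5,L6}
  L4: DF={L2,L5,L6}
  L5: DF={L6,L9}
  L6: DF={L9}
  L7: DF={L9}
  L8: DF=∅
  L9: DF=∅

φ for g: defs {L0,L7,L8}
  DF⁺ = {L9}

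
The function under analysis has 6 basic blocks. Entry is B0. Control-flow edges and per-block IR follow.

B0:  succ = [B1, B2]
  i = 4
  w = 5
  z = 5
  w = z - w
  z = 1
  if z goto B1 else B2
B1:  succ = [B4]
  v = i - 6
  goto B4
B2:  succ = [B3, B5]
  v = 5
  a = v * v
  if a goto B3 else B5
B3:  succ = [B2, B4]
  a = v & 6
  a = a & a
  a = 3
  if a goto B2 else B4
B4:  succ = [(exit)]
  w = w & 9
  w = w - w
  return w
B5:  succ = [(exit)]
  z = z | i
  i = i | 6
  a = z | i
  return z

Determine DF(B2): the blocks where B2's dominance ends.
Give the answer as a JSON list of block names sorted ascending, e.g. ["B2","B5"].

Answer: ["B2", "B4"]

Working:
idom tree: B1←B0 B2←B0 B3←B2 B4←B0 B5←B2
Join-block Dom:
  B2: preds {B0,B3}: {B0} ∩ {B0,B2,B3} = {B0}; idom=B0
  B4: preds {B1,B3}: {B0,B1} ∩ {B0,B2,B3} = {B0}; idom=B0

DF walk-up:
  B2←B0: walk · to B0
  B2←B3: walk B3→B2 to B0
  B4←B1: walk B1 to B0
  B4←B3: walk B3→B2 to B0
  B0 → ∅
  B1 → {B4}
  B2 → {B2,B4}
  B3 → {B2,B4}
  B4 → ∅
  B5 → ∅

DF(B2) = ["B2", "B4"]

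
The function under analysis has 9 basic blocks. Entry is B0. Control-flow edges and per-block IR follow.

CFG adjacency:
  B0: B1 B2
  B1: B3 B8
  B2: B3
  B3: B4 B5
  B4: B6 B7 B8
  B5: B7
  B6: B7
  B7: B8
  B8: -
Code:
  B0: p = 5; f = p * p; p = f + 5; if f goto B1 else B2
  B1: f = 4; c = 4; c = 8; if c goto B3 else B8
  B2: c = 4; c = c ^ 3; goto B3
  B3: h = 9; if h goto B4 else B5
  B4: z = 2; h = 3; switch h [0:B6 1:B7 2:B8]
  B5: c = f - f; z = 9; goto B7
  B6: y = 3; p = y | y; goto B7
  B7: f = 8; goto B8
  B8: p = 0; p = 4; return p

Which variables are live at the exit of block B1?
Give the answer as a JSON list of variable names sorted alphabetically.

Block summaries:
  B0 def {f,p} use ∅
  B1 def {c,f} use ∅
  B2 def {c} use ∅
  B3 def {h} use ∅
  B4 def {h,z} use ∅
  B5 def {c,z} use {f}
  B6 def {p,y} use ∅
  B7 def {f} use ∅
  B8 def {p} use ∅

Liveness:
  B0 li=∅ lo={f}
  B1 li=∅ lo={f}
  B2 li={f} lo={f}
  B3 li={f} lo={f}
  B4 li=∅ lo=∅
  B5 li={f} lo=∅
  B6 li=∅ lo=∅
  B7 li=∅ lo=∅
  B8 li=∅ lo=∅

live-out(B1) = ["f"]

Answer: ["f"]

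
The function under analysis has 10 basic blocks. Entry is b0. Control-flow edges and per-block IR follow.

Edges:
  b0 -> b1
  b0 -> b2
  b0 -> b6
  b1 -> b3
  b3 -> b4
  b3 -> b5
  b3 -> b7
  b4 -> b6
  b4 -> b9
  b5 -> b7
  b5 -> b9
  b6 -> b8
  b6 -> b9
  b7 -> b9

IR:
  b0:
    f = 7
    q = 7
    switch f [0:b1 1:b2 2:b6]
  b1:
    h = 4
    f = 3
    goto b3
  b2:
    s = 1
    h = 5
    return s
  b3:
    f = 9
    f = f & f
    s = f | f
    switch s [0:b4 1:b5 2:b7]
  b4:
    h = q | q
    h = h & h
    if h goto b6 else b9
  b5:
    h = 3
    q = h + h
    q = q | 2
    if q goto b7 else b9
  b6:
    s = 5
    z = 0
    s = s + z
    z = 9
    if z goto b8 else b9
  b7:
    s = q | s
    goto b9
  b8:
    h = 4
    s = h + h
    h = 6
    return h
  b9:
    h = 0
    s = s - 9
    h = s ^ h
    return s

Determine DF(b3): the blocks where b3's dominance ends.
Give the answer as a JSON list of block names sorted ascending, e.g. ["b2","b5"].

idom tree: b1←b0 b2←b0 b3←b1 b4←b3 b5←b3 b6←b0 b7←b3 b8←b6 b9←b0
Dom at joins:
  b6: preds {b0,b4}: {b0} ∩ {b0,b1,b3,b4} = {b0}; idom=b0
  b7: preds {b3,b5}: {b0,b1,b3} ∩ {b0,b1,b3,b5} = {b0,b1,b3}; idom=b3
  b9: preds {b4,b5,b6,b7}: {b0,b1,b3,b4} ∩ {b0,b1,b3,b5} ∩ {b0,b6} ∩ {b0,b1,b3,b7} = {b0}; idom=b0

Frontier:
  b6←b0: walk · to b0
  b6←b4: walk b4→b3→b1 to b0
  b7←b3: walk · to b3
  b7←b5: walk b5 to b3
  b9←b4: walk b4→b3→b1 to b0
  b9←b5: walk b5→b3→b1 to b0
  b9←b6: walk b6 to b0
  b9←b7: walk b7→b3→b1 to b0
  DF(b0)=∅
  DF(b1)={b6,b9}
  DF(b2)=∅
  DF(b3)={b6,b9}
  DF(b4)={b6,b9}
  DF(b5)={b7,b9}
  DF(b6)={b9}
  DF(b7)={b9}
  DF(b8)=∅
  DF(b9)=∅

DF(b3) = ["b6", "b9"]

Answer: ["b6", "b9"]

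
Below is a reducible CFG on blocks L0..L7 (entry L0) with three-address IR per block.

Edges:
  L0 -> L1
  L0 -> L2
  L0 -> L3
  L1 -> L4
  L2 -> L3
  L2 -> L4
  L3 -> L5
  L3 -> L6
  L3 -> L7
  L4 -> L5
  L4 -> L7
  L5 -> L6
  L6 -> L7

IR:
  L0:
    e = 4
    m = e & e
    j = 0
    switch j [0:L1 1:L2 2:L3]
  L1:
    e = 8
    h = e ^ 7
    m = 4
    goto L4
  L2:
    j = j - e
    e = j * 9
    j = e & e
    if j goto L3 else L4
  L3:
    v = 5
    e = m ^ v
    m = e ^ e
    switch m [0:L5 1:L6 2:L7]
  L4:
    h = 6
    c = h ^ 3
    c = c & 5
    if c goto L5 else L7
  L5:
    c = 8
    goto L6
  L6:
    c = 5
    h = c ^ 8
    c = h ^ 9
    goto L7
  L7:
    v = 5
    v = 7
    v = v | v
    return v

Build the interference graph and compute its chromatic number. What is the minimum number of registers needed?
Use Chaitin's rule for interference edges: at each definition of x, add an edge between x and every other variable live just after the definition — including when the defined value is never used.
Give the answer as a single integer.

Answer: 3

Derivation:
Block summaries:
  L0: def={e,j,m} ue=∅
  L1: def={e,h,m} ue=∅
  L2: def={e,j} ue={e,j}
  L3: def={e,m,v} ue={m}
  L4: def={c,h} ue=∅
  L5: def={c} ue=∅
  L6: def={c,h} ue=∅
  L7: def={v} ue=∅

Backward fixpoint:
  L0: in=∅ out={e,j,m}
  L1: in=∅ out=∅
  L2: in={e,j,m} out={m}
  L3: in={m} out=∅
  L4: in=∅ out=∅
  L5: in=∅ out=∅
  L6: in=∅ out=∅
  L7: in=∅ out=∅

Interfere edges:
  c — ∅
  e — {j,m}
  h — ∅
  j — {e,m}
  m — {e,j,v}
  v — {m}

Chromatic number:
  lower bound: {e,j,m} mutually conflict ⇒ χ ≥ 3
  3-colouring: R0={c,h,m}  R1={e,v}  R2={j}
  χ = 3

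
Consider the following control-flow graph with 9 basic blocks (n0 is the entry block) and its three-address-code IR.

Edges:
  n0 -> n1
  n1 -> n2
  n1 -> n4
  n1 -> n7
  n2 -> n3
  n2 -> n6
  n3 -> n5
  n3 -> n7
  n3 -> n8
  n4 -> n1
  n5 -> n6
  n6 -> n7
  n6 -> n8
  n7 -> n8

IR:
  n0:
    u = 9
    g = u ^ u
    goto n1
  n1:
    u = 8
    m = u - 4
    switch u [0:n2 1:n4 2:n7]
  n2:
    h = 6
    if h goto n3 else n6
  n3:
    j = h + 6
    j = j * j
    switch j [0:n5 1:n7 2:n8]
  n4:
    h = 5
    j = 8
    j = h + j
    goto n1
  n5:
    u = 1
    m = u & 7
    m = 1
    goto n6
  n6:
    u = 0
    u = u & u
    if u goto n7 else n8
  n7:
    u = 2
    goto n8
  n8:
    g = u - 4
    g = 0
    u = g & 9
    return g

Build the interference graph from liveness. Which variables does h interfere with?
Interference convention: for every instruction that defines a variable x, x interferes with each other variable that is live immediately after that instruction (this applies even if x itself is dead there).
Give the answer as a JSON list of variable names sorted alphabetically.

Answer: ["j", "u"]

Working:
Block summaries:
  n0: def={g,u} ue=∅
  n1: def={m,u} ue=∅
  n2: def={h} ue=∅
  n3: def={j} ue={h}
  n4: def={h,j} ue=∅
  n5: def={m,u} ue=∅
  n6: def={u} ue=∅
  n7: def={u} ue=∅
  n8: def={g,u} ue={u}

Live sets:
  n0 li=∅ lo=∅
  n1 li=∅ lo={u}
  n2 li={u} lo={h,u}
  n3 li={h,u} lo={u}
  n4 li=∅ lo=∅
  n5 li=∅ lo=∅
  n6 li=∅ lo={u}
  n7 li=∅ lo={u}
  n8 li={u} lo=∅

Interfere edges:
  g: {u}
  h: {j,u}
  j: {h,u}
  m: {u}
  u: {g,h,j,m}

N(h) = ["j", "u"]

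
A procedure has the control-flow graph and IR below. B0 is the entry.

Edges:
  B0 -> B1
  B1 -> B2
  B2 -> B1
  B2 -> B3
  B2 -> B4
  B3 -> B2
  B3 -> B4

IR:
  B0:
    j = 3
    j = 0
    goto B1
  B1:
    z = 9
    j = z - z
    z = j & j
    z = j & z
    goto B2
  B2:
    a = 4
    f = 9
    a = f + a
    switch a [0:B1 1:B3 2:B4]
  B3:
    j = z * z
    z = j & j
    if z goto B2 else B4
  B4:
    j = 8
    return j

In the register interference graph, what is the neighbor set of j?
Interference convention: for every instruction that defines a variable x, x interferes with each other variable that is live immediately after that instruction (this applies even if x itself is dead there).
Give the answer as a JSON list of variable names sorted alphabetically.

Answer: ["z"]

Analysis:
Block summaries:
  B0: {j} / ∅
  B1: {j,z} / ∅
  B2: {a,f} / ∅
  B3: {j,z} / {z}
  B4: {j} / ∅

Backward fixpoint:
  B0 li=∅ lo=∅
  B1 li=∅ lo={z}
  B2 li={z} lo={z}
  B3 li={z} lo={z}
  B4 li=∅ lo=∅

Interference:
  a — {f,z}
  f — {a,z}
  j — {z}
  z — {a,f,j}

N(j) = ["z"]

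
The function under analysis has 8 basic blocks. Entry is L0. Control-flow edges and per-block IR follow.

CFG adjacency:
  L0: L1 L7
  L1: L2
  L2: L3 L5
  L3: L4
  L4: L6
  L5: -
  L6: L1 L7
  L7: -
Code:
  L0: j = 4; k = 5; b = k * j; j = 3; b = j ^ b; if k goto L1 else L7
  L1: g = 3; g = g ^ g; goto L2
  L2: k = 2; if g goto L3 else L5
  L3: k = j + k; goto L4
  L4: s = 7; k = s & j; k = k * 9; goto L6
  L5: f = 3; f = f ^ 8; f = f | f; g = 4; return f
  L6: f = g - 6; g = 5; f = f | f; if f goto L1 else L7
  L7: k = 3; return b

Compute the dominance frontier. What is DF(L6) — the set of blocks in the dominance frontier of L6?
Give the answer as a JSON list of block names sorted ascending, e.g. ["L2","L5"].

idom tree: L1←L0 L2←L1 L3←L2 L4←L3 L5←L2 L6←L4 L7←L0
Dom at joins:
  L1: preds {L0,L6}: {L0} ∩ {L0,L1,L2,L3,L4,L6} = {L0}; idom=L0
  L7: preds {L0,L6}: {L0} ∩ {L0,L1,L2,L3,L4,L6} = {L0}; idom=L0

Frontier:
  L1←L0: walk · to L0
  L1←L6: walk L6→L4→L3→L2→L1 to L0
  L7←L0: walk · to L0
  L7←L6: walk L6→L4→L3→L2→L1 to L0
  DF(L0)=∅
  DF(L1)={L1,L7}
  DF(L2)={L1,L7}
  DF(L3)={L1,L7}
  DF(L4)={L1,L7}
  DF(L5)=∅
  DF(L6)={L1,L7}
  DF(L7)=∅

DF(L6) = ["L1", "L7"]

Answer: ["L1", "L7"]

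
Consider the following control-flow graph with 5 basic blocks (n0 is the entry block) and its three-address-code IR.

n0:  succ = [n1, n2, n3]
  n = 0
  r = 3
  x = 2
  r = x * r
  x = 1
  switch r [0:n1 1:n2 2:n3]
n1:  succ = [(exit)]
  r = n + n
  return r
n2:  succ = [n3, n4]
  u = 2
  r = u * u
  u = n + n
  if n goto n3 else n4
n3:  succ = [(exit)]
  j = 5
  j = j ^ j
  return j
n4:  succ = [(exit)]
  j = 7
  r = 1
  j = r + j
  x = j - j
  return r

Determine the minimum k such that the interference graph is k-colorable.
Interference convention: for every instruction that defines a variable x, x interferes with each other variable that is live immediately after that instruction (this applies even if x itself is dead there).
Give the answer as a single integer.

Block summaries:
  n0: def={n,r,x} ue=∅
  n1: def={r} ue={n}
  n2: def={r,u} ue={n}
  n3: def={j} ue=∅
  n4: def={j,r,x} ue=∅

Backward fixpoint:
  n0 li=∅ lo={n}
  n1 li={n} lo=∅
  n2 li={n} lo=∅
  n3 li=∅ lo=∅
  n4 li=∅ lo=∅

Interference:
  j: {r}
  n: {r,u,x}
  r: {j,n,x}
  u: {n}
  x: {n,r}

Colouring:
  clique {n,r,x} ⇒ need ≥ 3
  assign j→R0 n→R0 r→R1 u→R1 x→R2 — no edge inside a register ⇒ χ ≤ 3
  χ = 3

Answer: 3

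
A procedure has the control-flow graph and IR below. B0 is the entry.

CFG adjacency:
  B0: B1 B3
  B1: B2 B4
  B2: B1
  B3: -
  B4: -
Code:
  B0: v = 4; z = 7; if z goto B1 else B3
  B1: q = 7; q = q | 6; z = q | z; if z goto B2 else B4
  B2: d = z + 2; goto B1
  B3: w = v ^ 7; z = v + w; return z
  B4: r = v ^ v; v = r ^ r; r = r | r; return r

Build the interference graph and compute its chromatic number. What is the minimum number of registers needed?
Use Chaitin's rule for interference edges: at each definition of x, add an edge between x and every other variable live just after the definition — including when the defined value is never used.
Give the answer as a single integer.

def/use:
  B0 def {v,z} use ∅
  B1 def {q,z} use {z}
  B2 def {d} use {z}
  B3 def {w,z} use {v}
  B4 def {r,v} use {v}

Liveness:
  B0 li=∅ lo={v,z}
  B1 li={v,z} lo={v,z}
  B2 li={v,z} lo={v,z}
  B3 li={v} lo=∅
  B4 li={v} lo=∅

Interfere edges:
  d — {v,z}
  q — {v,z}
  r — {v}
  v — {d,q,r,w,z}
  w — {v}
  z — {d,q,v}

Colouring:
  {d,v,z} pairwise interfere (3-clique) ⇒ χ ≥ 3
  3-colouring: r0={v}  r1={r,w,z}  r2={d,q}
  χ = 3

Answer: 3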